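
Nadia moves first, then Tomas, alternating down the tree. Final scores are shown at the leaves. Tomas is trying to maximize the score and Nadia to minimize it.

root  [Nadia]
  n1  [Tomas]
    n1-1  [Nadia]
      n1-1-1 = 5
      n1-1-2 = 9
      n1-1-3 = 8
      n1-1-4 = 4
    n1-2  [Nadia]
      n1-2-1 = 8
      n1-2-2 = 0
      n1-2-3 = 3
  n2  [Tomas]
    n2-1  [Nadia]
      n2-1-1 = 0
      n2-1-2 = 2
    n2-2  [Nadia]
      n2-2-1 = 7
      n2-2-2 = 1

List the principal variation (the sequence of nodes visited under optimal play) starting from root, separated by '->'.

root -> n2 -> n2-2 -> n2-2-2

n1-1 (Nadia): min(5, 9, 8, 4) = 4
n1-2 (Nadia): min(8, 0, 3) = 0
n1 (Tomas): max(4, 0) = 4
n2-1 (Nadia): min(0, 2) = 0
n2-2 (Nadia): min(7, 1) = 1
n2 (Tomas): max(0, 1) = 1
root (Nadia): min(4, 1) = 1
At root, Nadia picks n2 (lowest: 1).
At n2, Tomas picks n2-2 (highest: 1).
At n2-2, Nadia picks n2-2-2 (lowest: 1).
Terminal value 1.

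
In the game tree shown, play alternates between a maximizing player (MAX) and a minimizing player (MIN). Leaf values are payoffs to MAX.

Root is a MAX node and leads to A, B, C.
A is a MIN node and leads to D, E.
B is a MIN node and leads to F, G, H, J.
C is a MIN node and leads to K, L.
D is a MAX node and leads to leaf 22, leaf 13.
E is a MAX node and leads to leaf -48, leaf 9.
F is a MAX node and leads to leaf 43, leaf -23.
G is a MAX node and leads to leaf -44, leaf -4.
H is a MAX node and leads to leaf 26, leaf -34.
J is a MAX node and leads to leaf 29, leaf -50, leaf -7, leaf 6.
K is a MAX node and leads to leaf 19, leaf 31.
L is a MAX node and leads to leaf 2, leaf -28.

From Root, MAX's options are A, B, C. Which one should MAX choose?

A

D (MAX): max(22, 13) = 22
E (MAX): max(-48, 9) = 9
A (MIN): min(22, 9) = 9
F (MAX): max(43, -23) = 43
G (MAX): max(-44, -4) = -4
H (MAX): max(26, -34) = 26
J (MAX): max(29, -50, -7, 6) = 29
B (MIN): min(43, -4, 26, 29) = -4
K (MAX): max(19, 31) = 31
L (MAX): max(2, -28) = 2
C (MIN): min(31, 2) = 2
Root (MAX): max(9, -4, 2) = 9
MAX at Root wants the highest of {A=9, B=-4, C=2}, so chooses A.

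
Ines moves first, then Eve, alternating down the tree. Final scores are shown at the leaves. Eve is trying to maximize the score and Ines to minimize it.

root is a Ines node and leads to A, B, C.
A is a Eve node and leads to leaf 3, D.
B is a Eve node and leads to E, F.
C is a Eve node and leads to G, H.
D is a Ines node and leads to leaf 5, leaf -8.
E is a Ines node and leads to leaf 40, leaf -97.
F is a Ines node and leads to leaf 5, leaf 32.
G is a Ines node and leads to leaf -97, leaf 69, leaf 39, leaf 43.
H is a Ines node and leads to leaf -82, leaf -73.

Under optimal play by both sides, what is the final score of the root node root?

-82

D (Ines): min(5, -8) = -8
A (Eve): max(3, -8) = 3
E (Ines): min(40, -97) = -97
F (Ines): min(5, 32) = 5
B (Eve): max(-97, 5) = 5
G (Ines): min(-97, 69, 39, 43) = -97
H (Ines): min(-82, -73) = -82
C (Eve): max(-97, -82) = -82
root (Ines): min(3, 5, -82) = -82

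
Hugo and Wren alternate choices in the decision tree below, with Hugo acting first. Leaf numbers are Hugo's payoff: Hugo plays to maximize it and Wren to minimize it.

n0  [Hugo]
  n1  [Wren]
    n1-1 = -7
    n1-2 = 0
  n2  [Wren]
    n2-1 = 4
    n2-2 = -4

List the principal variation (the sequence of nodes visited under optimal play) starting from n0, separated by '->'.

n0 -> n2 -> n2-2

n1 (Wren): min(-7, 0) = -7
n2 (Wren): min(4, -4) = -4
n0 (Hugo): max(-7, -4) = -4
At n0, Hugo picks n2 (highest: -4).
At n2, Wren picks n2-2 (lowest: -4).
Terminal value -4.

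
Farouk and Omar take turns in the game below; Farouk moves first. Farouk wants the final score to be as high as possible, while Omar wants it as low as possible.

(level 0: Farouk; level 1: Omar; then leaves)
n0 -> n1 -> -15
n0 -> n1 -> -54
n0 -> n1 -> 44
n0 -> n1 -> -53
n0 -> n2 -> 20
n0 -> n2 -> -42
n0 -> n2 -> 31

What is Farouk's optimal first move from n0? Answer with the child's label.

n1 (Omar): min(-15, -54, 44, -53) = -54
n2 (Omar): min(20, -42, 31) = -42
n0 (Farouk): max(-54, -42) = -42
Farouk at n0 wants the highest of {n1=-54, n2=-42}, so chooses n2.

n2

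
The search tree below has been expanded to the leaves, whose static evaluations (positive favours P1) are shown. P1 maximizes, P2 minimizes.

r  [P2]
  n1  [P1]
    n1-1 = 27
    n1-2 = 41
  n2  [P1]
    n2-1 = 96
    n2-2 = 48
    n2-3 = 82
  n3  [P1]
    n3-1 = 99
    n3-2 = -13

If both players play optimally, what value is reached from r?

n1 (P1): max(27, 41) = 41
n2 (P1): max(96, 48, 82) = 96
n3 (P1): max(99, -13) = 99
r (P2): min(41, 96, 99) = 41

41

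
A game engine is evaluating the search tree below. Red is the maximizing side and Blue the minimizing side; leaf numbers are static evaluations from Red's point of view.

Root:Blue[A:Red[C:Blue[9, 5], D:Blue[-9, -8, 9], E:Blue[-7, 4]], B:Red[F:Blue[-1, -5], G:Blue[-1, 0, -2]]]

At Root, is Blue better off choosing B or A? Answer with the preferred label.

B

F (Blue): min(-1, -5) = -5
G (Blue): min(-1, 0, -2) = -2
B (Red): max(-5, -2) = -2
C (Blue): min(9, 5) = 5
D (Blue): min(-9, -8, 9) = -9
E (Blue): min(-7, 4) = -7
A (Red): max(5, -9, -7) = 5
Blue prefers the lower value; B=-2, A=5. B is better since -2 < 5.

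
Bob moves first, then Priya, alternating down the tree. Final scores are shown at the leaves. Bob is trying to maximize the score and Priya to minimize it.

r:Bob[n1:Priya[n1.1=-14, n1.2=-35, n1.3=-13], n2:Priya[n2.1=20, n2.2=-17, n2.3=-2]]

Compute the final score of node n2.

n2 (Priya): min(20, -17, -2) = -17

-17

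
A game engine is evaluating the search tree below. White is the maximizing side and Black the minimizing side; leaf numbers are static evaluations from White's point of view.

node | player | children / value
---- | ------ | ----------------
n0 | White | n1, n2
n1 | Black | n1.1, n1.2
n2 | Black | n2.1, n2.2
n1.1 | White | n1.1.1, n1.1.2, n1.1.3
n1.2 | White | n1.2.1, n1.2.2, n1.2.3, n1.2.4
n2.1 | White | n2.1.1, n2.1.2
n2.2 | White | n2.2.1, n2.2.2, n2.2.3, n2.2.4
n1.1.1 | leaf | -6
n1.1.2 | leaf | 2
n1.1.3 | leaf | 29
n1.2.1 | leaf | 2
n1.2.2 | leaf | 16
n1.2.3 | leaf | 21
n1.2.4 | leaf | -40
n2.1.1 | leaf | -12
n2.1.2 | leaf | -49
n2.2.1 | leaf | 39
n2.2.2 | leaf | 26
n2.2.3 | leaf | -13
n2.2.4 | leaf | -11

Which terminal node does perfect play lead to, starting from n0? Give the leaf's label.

n1.1 (White): max(-6, 2, 29) = 29
n1.2 (White): max(2, 16, 21, -40) = 21
n1 (Black): min(29, 21) = 21
n2.1 (White): max(-12, -49) = -12
n2.2 (White): max(39, 26, -13, -11) = 39
n2 (Black): min(-12, 39) = -12
n0 (White): max(21, -12) = 21
At n0, White picks n1 (highest: 21).
At n1, Black picks n1.2 (lowest: 21).
At n1.2, White picks n1.2.3 (highest: 21).
Terminal value 21.

n1.2.3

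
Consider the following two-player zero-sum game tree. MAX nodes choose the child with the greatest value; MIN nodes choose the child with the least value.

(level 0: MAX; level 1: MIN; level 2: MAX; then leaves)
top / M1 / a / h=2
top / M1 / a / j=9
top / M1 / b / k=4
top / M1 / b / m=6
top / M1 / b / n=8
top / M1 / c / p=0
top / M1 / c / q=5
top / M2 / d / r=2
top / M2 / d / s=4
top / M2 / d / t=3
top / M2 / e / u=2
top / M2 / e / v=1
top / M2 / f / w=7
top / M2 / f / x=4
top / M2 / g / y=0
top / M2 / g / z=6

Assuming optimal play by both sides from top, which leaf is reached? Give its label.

q

a (MAX): max(2, 9) = 9
b (MAX): max(4, 6, 8) = 8
c (MAX): max(0, 5) = 5
M1 (MIN): min(9, 8, 5) = 5
d (MAX): max(2, 4, 3) = 4
e (MAX): max(2, 1) = 2
f (MAX): max(7, 4) = 7
g (MAX): max(0, 6) = 6
M2 (MIN): min(4, 2, 7, 6) = 2
top (MAX): max(5, 2) = 5
At top, MAX picks M1 (highest: 5).
At M1, MIN picks c (lowest: 5).
At c, MAX picks q (highest: 5).
Terminal value 5.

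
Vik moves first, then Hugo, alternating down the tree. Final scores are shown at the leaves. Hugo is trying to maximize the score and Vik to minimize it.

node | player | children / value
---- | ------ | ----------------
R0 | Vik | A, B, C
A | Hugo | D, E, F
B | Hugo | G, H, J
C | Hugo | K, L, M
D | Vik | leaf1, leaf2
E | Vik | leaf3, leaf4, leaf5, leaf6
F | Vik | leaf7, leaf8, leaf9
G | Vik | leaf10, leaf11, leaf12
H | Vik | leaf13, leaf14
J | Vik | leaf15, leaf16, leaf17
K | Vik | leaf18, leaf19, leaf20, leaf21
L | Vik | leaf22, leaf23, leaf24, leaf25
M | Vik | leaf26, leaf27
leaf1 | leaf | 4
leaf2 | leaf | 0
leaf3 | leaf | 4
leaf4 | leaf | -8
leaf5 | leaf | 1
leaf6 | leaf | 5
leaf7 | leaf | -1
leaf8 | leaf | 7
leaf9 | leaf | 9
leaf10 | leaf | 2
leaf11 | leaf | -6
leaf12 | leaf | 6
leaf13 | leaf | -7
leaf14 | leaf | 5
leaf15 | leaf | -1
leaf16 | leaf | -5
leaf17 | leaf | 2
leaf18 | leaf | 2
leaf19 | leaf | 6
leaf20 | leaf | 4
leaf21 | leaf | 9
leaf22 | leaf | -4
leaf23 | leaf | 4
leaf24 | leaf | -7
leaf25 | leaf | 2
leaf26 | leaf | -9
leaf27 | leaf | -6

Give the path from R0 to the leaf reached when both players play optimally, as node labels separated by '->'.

D (Vik): min(4, 0) = 0
E (Vik): min(4, -8, 1, 5) = -8
F (Vik): min(-1, 7, 9) = -1
A (Hugo): max(0, -8, -1) = 0
G (Vik): min(2, -6, 6) = -6
H (Vik): min(-7, 5) = -7
J (Vik): min(-1, -5, 2) = -5
B (Hugo): max(-6, -7, -5) = -5
K (Vik): min(2, 6, 4, 9) = 2
L (Vik): min(-4, 4, -7, 2) = -7
M (Vik): min(-9, -6) = -9
C (Hugo): max(2, -7, -9) = 2
R0 (Vik): min(0, -5, 2) = -5
At R0, Vik picks B (lowest: -5).
At B, Hugo picks J (highest: -5).
At J, Vik picks leaf16 (lowest: -5).
Terminal value -5.

R0 -> B -> J -> leaf16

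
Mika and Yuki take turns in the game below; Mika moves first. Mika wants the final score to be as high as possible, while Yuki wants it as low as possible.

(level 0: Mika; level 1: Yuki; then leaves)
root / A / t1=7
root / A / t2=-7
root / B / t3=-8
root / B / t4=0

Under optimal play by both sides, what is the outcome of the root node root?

-7

A (Yuki): min(7, -7) = -7
B (Yuki): min(-8, 0) = -8
root (Mika): max(-7, -8) = -7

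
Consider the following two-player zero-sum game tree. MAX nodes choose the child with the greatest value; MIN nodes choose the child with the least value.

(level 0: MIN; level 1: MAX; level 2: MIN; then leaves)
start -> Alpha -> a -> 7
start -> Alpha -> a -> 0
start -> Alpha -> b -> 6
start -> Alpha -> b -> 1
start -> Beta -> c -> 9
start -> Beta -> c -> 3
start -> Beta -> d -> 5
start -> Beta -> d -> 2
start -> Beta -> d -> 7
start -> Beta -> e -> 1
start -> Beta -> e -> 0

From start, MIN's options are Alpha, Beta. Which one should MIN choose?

a (MIN): min(7, 0) = 0
b (MIN): min(6, 1) = 1
Alpha (MAX): max(0, 1) = 1
c (MIN): min(9, 3) = 3
d (MIN): min(5, 2, 7) = 2
e (MIN): min(1, 0) = 0
Beta (MAX): max(3, 2, 0) = 3
start (MIN): min(1, 3) = 1
MIN at start wants the lowest of {Alpha=1, Beta=3}, so chooses Alpha.

Alpha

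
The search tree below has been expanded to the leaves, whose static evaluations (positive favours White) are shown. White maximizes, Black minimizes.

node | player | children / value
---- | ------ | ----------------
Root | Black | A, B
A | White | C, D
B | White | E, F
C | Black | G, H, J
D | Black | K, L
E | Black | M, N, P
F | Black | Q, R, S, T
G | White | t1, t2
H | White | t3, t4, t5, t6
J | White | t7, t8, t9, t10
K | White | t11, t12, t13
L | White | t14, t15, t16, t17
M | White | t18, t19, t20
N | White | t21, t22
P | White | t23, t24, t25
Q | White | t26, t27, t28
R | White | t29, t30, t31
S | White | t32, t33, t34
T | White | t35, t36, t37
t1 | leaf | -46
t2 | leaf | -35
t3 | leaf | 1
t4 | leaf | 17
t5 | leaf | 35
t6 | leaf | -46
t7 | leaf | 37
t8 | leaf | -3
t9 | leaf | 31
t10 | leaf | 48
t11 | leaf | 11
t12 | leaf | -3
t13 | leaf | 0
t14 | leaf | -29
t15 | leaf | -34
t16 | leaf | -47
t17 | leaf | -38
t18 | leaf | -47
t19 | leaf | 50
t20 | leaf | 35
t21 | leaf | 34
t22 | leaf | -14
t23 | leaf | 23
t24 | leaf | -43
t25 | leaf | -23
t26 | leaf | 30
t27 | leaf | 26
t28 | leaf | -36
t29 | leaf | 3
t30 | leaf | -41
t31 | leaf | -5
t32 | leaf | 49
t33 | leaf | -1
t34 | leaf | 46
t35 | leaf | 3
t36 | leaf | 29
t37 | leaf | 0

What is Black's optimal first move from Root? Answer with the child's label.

G (White): max(-46, -35) = -35
H (White): max(1, 17, 35, -46) = 35
J (White): max(37, -3, 31, 48) = 48
C (Black): min(-35, 35, 48) = -35
K (White): max(11, -3, 0) = 11
L (White): max(-29, -34, -47, -38) = -29
D (Black): min(11, -29) = -29
A (White): max(-35, -29) = -29
M (White): max(-47, 50, 35) = 50
N (White): max(34, -14) = 34
P (White): max(23, -43, -23) = 23
E (Black): min(50, 34, 23) = 23
Q (White): max(30, 26, -36) = 30
R (White): max(3, -41, -5) = 3
S (White): max(49, -1, 46) = 49
T (White): max(3, 29, 0) = 29
F (Black): min(30, 3, 49, 29) = 3
B (White): max(23, 3) = 23
Root (Black): min(-29, 23) = -29
Black at Root wants the lowest of {A=-29, B=23}, so chooses A.

A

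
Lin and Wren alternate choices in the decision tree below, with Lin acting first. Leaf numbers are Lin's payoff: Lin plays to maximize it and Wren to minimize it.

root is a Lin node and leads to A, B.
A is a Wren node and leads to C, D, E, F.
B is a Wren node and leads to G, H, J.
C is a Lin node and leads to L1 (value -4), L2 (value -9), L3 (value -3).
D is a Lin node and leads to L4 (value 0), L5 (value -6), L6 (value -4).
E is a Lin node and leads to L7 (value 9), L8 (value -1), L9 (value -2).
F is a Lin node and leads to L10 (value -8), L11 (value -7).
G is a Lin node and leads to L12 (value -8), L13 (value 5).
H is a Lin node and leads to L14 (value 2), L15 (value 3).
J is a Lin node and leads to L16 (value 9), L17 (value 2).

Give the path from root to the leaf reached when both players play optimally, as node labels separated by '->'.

root -> B -> H -> L15

C (Lin): max(-4, -9, -3) = -3
D (Lin): max(0, -6, -4) = 0
E (Lin): max(9, -1, -2) = 9
F (Lin): max(-8, -7) = -7
A (Wren): min(-3, 0, 9, -7) = -7
G (Lin): max(-8, 5) = 5
H (Lin): max(2, 3) = 3
J (Lin): max(9, 2) = 9
B (Wren): min(5, 3, 9) = 3
root (Lin): max(-7, 3) = 3
At root, Lin picks B (highest: 3).
At B, Wren picks H (lowest: 3).
At H, Lin picks L15 (highest: 3).
Terminal value 3.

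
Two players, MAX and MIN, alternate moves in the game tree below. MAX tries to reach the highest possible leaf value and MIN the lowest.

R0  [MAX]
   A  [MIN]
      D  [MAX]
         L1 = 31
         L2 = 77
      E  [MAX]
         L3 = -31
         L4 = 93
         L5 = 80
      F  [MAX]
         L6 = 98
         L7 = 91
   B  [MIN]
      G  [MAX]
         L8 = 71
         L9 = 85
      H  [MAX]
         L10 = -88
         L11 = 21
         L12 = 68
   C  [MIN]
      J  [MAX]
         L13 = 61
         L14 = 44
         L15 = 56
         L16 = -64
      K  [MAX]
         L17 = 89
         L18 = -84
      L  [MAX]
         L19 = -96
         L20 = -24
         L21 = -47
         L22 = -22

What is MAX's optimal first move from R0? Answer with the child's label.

A

D (MAX): max(31, 77) = 77
E (MAX): max(-31, 93, 80) = 93
F (MAX): max(98, 91) = 98
A (MIN): min(77, 93, 98) = 77
G (MAX): max(71, 85) = 85
H (MAX): max(-88, 21, 68) = 68
B (MIN): min(85, 68) = 68
J (MAX): max(61, 44, 56, -64) = 61
K (MAX): max(89, -84) = 89
L (MAX): max(-96, -24, -47, -22) = -22
C (MIN): min(61, 89, -22) = -22
R0 (MAX): max(77, 68, -22) = 77
MAX at R0 wants the highest of {A=77, B=68, C=-22}, so chooses A.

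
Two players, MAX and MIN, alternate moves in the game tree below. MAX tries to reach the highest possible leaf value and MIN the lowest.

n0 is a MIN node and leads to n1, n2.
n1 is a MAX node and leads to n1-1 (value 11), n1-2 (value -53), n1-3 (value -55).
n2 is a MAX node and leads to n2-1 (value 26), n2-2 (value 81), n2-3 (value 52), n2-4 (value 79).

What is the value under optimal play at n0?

n1 (MAX): max(11, -53, -55) = 11
n2 (MAX): max(26, 81, 52, 79) = 81
n0 (MIN): min(11, 81) = 11

11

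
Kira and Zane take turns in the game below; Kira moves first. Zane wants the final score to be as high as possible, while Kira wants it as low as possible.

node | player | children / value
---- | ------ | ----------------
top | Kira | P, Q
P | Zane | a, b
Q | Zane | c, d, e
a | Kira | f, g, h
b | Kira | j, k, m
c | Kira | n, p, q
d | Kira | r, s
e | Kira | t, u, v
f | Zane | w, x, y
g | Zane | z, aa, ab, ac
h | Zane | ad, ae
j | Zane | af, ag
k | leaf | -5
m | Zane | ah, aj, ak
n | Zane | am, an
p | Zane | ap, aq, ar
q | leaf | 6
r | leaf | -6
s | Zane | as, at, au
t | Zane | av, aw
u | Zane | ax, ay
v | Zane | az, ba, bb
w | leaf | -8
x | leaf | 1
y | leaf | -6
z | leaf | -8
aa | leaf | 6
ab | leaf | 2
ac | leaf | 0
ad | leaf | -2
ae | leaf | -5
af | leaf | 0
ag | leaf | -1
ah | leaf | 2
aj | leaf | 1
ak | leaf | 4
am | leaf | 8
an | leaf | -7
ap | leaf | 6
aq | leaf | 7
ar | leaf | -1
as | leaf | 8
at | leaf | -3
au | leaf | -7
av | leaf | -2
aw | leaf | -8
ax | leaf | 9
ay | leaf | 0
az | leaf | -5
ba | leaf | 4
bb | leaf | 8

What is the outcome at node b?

j (Zane): max(0, -1) = 0
m (Zane): max(2, 1, 4) = 4
b (Kira): min(0, -5, 4) = -5

-5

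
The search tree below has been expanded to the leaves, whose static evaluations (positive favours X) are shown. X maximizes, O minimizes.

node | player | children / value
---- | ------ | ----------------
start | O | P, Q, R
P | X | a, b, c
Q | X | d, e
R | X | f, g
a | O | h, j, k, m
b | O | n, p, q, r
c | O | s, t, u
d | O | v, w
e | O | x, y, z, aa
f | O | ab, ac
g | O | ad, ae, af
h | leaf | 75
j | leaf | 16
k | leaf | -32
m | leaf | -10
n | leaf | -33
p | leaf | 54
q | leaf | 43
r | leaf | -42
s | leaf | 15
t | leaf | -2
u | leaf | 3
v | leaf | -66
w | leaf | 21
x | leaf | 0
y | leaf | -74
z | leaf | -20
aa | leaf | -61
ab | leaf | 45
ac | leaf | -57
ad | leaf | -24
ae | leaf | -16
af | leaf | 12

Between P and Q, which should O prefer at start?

a (O): min(75, 16, -32, -10) = -32
b (O): min(-33, 54, 43, -42) = -42
c (O): min(15, -2, 3) = -2
P (X): max(-32, -42, -2) = -2
d (O): min(-66, 21) = -66
e (O): min(0, -74, -20, -61) = -74
Q (X): max(-66, -74) = -66
O prefers the lower value; P=-2, Q=-66. Q is better since -66 < -2.

Q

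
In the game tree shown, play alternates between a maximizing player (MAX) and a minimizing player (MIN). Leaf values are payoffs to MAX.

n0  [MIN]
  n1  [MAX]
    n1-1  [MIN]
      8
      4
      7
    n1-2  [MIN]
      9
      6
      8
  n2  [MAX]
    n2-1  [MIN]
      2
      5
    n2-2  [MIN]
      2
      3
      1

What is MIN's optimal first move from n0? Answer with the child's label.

n2

n1-1 (MIN): min(8, 4, 7) = 4
n1-2 (MIN): min(9, 6, 8) = 6
n1 (MAX): max(4, 6) = 6
n2-1 (MIN): min(2, 5) = 2
n2-2 (MIN): min(2, 3, 1) = 1
n2 (MAX): max(2, 1) = 2
n0 (MIN): min(6, 2) = 2
MIN at n0 wants the lowest of {n1=6, n2=2}, so chooses n2.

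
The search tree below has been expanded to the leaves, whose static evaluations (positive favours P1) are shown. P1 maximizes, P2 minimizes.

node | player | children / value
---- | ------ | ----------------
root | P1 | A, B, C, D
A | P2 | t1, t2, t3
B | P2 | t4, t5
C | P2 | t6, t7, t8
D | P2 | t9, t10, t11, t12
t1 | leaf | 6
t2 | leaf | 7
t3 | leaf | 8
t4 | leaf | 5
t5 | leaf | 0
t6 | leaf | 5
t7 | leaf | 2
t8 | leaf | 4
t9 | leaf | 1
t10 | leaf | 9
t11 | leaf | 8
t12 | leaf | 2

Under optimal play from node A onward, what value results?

6

A (P2): min(6, 7, 8) = 6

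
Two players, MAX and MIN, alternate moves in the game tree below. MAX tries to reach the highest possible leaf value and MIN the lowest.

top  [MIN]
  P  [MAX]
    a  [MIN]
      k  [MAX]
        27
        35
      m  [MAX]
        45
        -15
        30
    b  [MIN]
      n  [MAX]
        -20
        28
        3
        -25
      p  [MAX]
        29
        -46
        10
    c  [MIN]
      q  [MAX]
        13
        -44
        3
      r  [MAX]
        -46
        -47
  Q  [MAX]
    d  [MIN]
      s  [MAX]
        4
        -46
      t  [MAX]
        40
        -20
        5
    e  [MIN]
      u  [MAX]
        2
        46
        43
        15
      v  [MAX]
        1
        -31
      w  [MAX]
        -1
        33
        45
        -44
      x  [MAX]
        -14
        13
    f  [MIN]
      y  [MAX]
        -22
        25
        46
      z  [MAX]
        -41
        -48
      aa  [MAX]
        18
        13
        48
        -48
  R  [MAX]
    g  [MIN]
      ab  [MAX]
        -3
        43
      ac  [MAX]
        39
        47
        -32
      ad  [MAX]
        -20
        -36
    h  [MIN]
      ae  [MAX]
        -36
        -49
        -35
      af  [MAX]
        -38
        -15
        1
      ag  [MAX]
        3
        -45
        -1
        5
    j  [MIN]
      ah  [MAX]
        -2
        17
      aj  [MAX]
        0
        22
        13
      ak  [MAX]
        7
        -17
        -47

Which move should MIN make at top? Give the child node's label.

k (MAX): max(27, 35) = 35
m (MAX): max(45, -15, 30) = 45
a (MIN): min(35, 45) = 35
n (MAX): max(-20, 28, 3, -25) = 28
p (MAX): max(29, -46, 10) = 29
b (MIN): min(28, 29) = 28
q (MAX): max(13, -44, 3) = 13
r (MAX): max(-46, -47) = -46
c (MIN): min(13, -46) = -46
P (MAX): max(35, 28, -46) = 35
s (MAX): max(4, -46) = 4
t (MAX): max(40, -20, 5) = 40
d (MIN): min(4, 40) = 4
u (MAX): max(2, 46, 43, 15) = 46
v (MAX): max(1, -31) = 1
w (MAX): max(-1, 33, 45, -44) = 45
x (MAX): max(-14, 13) = 13
e (MIN): min(46, 1, 45, 13) = 1
y (MAX): max(-22, 25, 46) = 46
z (MAX): max(-41, -48) = -41
aa (MAX): max(18, 13, 48, -48) = 48
f (MIN): min(46, -41, 48) = -41
Q (MAX): max(4, 1, -41) = 4
ab (MAX): max(-3, 43) = 43
ac (MAX): max(39, 47, -32) = 47
ad (MAX): max(-20, -36) = -20
g (MIN): min(43, 47, -20) = -20
ae (MAX): max(-36, -49, -35) = -35
af (MAX): max(-38, -15, 1) = 1
ag (MAX): max(3, -45, -1, 5) = 5
h (MIN): min(-35, 1, 5) = -35
ah (MAX): max(-2, 17) = 17
aj (MAX): max(0, 22, 13) = 22
ak (MAX): max(7, -17, -47) = 7
j (MIN): min(17, 22, 7) = 7
R (MAX): max(-20, -35, 7) = 7
top (MIN): min(35, 4, 7) = 4
MIN at top wants the lowest of {P=35, Q=4, R=7}, so chooses Q.

Q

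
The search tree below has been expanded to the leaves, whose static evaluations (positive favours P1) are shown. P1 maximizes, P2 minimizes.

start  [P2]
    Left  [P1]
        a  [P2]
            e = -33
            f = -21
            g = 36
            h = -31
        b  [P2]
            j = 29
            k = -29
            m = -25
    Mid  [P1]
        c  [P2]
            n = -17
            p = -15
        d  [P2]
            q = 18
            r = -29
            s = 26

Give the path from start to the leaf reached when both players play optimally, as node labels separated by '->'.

a (P2): min(-33, -21, 36, -31) = -33
b (P2): min(29, -29, -25) = -29
Left (P1): max(-33, -29) = -29
c (P2): min(-17, -15) = -17
d (P2): min(18, -29, 26) = -29
Mid (P1): max(-17, -29) = -17
start (P2): min(-29, -17) = -29
At start, P2 picks Left (lowest: -29).
At Left, P1 picks b (highest: -29).
At b, P2 picks k (lowest: -29).
Terminal value -29.

start -> Left -> b -> k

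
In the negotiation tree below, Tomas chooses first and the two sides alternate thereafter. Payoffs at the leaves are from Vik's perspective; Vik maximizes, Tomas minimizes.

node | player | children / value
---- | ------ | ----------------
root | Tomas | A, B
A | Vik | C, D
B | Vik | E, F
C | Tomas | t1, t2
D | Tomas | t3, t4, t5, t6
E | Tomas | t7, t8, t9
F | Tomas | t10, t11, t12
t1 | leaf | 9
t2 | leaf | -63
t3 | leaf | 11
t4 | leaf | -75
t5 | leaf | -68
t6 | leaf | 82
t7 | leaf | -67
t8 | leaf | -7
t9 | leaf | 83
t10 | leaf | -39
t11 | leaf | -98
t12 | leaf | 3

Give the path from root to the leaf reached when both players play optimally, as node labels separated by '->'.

C (Tomas): min(9, -63) = -63
D (Tomas): min(11, -75, -68, 82) = -75
A (Vik): max(-63, -75) = -63
E (Tomas): min(-67, -7, 83) = -67
F (Tomas): min(-39, -98, 3) = -98
B (Vik): max(-67, -98) = -67
root (Tomas): min(-63, -67) = -67
At root, Tomas picks B (lowest: -67).
At B, Vik picks E (highest: -67).
At E, Tomas picks t7 (lowest: -67).
Terminal value -67.

root -> B -> E -> t7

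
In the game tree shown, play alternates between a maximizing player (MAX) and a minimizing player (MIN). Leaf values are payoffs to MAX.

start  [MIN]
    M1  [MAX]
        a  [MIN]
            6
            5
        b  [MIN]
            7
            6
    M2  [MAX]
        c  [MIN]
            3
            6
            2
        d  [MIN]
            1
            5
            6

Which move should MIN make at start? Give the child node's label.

M2

a (MIN): min(6, 5) = 5
b (MIN): min(7, 6) = 6
M1 (MAX): max(5, 6) = 6
c (MIN): min(3, 6, 2) = 2
d (MIN): min(1, 5, 6) = 1
M2 (MAX): max(2, 1) = 2
start (MIN): min(6, 2) = 2
MIN at start wants the lowest of {M1=6, M2=2}, so chooses M2.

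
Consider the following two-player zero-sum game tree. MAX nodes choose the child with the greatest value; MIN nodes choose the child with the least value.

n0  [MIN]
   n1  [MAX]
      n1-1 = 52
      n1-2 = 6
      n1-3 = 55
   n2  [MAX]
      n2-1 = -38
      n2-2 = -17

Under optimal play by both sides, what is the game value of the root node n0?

n1 (MAX): max(52, 6, 55) = 55
n2 (MAX): max(-38, -17) = -17
n0 (MIN): min(55, -17) = -17

-17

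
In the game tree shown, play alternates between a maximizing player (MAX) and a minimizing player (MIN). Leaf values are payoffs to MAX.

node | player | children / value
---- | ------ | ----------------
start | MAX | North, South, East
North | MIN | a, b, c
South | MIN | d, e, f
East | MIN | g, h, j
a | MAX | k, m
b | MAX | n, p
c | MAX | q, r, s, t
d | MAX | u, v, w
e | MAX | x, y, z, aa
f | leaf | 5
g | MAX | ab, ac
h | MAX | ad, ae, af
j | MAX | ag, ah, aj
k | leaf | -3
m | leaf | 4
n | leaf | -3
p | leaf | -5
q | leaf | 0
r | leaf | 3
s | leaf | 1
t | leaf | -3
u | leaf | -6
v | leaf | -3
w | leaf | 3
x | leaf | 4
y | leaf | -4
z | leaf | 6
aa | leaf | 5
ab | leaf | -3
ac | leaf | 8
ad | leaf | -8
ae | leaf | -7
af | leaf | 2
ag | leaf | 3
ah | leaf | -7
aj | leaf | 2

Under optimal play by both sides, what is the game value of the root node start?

3

a (MAX): max(-3, 4) = 4
b (MAX): max(-3, -5) = -3
c (MAX): max(0, 3, 1, -3) = 3
North (MIN): min(4, -3, 3) = -3
d (MAX): max(-6, -3, 3) = 3
e (MAX): max(4, -4, 6, 5) = 6
South (MIN): min(3, 6, 5) = 3
g (MAX): max(-3, 8) = 8
h (MAX): max(-8, -7, 2) = 2
j (MAX): max(3, -7, 2) = 3
East (MIN): min(8, 2, 3) = 2
start (MAX): max(-3, 3, 2) = 3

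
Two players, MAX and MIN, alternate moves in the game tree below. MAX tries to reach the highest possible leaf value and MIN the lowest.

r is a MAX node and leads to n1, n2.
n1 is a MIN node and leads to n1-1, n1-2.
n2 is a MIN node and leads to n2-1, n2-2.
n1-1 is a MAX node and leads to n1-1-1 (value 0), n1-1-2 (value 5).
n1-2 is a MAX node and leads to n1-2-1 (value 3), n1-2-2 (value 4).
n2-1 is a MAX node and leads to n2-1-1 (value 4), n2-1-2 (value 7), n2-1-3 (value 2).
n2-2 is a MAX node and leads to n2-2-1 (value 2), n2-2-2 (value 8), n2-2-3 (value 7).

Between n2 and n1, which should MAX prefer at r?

n2-1 (MAX): max(4, 7, 2) = 7
n2-2 (MAX): max(2, 8, 7) = 8
n2 (MIN): min(7, 8) = 7
n1-1 (MAX): max(0, 5) = 5
n1-2 (MAX): max(3, 4) = 4
n1 (MIN): min(5, 4) = 4
MAX prefers the higher value; n2=7, n1=4. n2 is better since 7 > 4.

n2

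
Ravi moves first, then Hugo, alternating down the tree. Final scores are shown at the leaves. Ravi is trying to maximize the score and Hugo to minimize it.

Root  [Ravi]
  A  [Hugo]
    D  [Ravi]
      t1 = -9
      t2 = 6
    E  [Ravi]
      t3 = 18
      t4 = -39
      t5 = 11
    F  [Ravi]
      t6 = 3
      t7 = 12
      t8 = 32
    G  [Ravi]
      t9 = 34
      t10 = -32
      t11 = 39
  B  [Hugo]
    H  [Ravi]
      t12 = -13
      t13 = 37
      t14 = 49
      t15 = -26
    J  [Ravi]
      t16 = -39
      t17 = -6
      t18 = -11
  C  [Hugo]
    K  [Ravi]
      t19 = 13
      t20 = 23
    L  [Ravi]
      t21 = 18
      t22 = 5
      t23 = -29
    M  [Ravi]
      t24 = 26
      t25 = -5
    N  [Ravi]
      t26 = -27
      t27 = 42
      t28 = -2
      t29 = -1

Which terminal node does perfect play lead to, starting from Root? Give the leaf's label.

t21

D (Ravi): max(-9, 6) = 6
E (Ravi): max(18, -39, 11) = 18
F (Ravi): max(3, 12, 32) = 32
G (Ravi): max(34, -32, 39) = 39
A (Hugo): min(6, 18, 32, 39) = 6
H (Ravi): max(-13, 37, 49, -26) = 49
J (Ravi): max(-39, -6, -11) = -6
B (Hugo): min(49, -6) = -6
K (Ravi): max(13, 23) = 23
L (Ravi): max(18, 5, -29) = 18
M (Ravi): max(26, -5) = 26
N (Ravi): max(-27, 42, -2, -1) = 42
C (Hugo): min(23, 18, 26, 42) = 18
Root (Ravi): max(6, -6, 18) = 18
At Root, Ravi picks C (highest: 18).
At C, Hugo picks L (lowest: 18).
At L, Ravi picks t21 (highest: 18).
Terminal value 18.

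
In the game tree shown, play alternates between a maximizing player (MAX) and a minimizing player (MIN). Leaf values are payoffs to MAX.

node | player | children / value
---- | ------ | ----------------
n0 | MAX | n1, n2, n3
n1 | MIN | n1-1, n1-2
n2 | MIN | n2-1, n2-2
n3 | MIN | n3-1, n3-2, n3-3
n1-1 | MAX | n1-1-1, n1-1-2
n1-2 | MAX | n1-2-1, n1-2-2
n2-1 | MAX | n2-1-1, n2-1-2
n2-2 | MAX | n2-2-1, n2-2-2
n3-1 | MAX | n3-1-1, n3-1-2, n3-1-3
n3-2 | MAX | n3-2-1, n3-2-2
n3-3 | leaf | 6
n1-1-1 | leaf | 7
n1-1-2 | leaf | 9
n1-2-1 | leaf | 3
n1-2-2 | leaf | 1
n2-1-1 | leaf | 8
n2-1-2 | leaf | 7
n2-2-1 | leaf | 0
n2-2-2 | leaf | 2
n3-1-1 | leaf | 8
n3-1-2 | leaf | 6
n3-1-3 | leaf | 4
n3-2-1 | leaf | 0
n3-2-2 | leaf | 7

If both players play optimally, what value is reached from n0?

6

n1-1 (MAX): max(7, 9) = 9
n1-2 (MAX): max(3, 1) = 3
n1 (MIN): min(9, 3) = 3
n2-1 (MAX): max(8, 7) = 8
n2-2 (MAX): max(0, 2) = 2
n2 (MIN): min(8, 2) = 2
n3-1 (MAX): max(8, 6, 4) = 8
n3-2 (MAX): max(0, 7) = 7
n3 (MIN): min(8, 7, 6) = 6
n0 (MAX): max(3, 2, 6) = 6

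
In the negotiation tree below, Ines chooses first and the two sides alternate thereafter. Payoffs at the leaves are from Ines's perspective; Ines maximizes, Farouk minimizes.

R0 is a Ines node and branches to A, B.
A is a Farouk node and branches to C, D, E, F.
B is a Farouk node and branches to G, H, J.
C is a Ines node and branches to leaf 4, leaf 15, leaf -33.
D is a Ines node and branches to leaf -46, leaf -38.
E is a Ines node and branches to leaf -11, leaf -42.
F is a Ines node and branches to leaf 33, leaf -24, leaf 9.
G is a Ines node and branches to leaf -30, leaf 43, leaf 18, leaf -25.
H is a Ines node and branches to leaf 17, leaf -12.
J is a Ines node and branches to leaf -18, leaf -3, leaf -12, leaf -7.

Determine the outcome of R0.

C (Ines): max(4, 15, -33) = 15
D (Ines): max(-46, -38) = -38
E (Ines): max(-11, -42) = -11
F (Ines): max(33, -24, 9) = 33
A (Farouk): min(15, -38, -11, 33) = -38
G (Ines): max(-30, 43, 18, -25) = 43
H (Ines): max(17, -12) = 17
J (Ines): max(-18, -3, -12, -7) = -3
B (Farouk): min(43, 17, -3) = -3
R0 (Ines): max(-38, -3) = -3

-3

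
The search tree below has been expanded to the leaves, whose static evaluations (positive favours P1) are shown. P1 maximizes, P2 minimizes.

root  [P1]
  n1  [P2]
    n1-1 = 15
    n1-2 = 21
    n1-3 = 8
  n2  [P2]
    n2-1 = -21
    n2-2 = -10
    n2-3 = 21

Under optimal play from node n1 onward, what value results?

n1 (P2): min(15, 21, 8) = 8

8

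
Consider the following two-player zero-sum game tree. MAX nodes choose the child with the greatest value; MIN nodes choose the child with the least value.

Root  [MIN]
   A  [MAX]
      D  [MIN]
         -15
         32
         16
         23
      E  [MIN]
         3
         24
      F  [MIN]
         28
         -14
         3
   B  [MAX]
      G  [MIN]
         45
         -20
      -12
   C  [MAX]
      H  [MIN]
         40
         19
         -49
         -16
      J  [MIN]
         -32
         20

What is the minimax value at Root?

-32

D (MIN): min(-15, 32, 16, 23) = -15
E (MIN): min(3, 24) = 3
F (MIN): min(28, -14, 3) = -14
A (MAX): max(-15, 3, -14) = 3
G (MIN): min(45, -20) = -20
B (MAX): max(-20, -12) = -12
H (MIN): min(40, 19, -49, -16) = -49
J (MIN): min(-32, 20) = -32
C (MAX): max(-49, -32) = -32
Root (MIN): min(3, -12, -32) = -32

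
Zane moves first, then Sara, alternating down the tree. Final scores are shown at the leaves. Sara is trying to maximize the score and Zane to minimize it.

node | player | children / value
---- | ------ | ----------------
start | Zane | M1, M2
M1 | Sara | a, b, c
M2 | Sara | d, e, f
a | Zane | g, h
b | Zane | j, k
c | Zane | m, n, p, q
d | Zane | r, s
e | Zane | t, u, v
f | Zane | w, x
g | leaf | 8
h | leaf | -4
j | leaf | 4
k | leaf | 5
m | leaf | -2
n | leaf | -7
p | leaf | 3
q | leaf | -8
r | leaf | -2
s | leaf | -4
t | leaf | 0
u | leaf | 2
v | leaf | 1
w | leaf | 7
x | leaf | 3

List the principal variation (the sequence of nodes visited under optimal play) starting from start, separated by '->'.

start -> M2 -> f -> x

a (Zane): min(8, -4) = -4
b (Zane): min(4, 5) = 4
c (Zane): min(-2, -7, 3, -8) = -8
M1 (Sara): max(-4, 4, -8) = 4
d (Zane): min(-2, -4) = -4
e (Zane): min(0, 2, 1) = 0
f (Zane): min(7, 3) = 3
M2 (Sara): max(-4, 0, 3) = 3
start (Zane): min(4, 3) = 3
At start, Zane picks M2 (lowest: 3).
At M2, Sara picks f (highest: 3).
At f, Zane picks x (lowest: 3).
Terminal value 3.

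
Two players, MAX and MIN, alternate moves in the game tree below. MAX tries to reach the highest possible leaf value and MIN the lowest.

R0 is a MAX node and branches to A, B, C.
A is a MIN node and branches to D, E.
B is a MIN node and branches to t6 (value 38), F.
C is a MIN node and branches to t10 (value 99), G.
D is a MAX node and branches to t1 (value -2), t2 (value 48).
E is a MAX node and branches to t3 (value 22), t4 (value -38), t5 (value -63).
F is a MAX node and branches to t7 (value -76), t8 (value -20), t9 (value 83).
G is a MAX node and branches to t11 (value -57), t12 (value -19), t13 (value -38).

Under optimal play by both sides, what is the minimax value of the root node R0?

38

D (MAX): max(-2, 48) = 48
E (MAX): max(22, -38, -63) = 22
A (MIN): min(48, 22) = 22
F (MAX): max(-76, -20, 83) = 83
B (MIN): min(38, 83) = 38
G (MAX): max(-57, -19, -38) = -19
C (MIN): min(99, -19) = -19
R0 (MAX): max(22, 38, -19) = 38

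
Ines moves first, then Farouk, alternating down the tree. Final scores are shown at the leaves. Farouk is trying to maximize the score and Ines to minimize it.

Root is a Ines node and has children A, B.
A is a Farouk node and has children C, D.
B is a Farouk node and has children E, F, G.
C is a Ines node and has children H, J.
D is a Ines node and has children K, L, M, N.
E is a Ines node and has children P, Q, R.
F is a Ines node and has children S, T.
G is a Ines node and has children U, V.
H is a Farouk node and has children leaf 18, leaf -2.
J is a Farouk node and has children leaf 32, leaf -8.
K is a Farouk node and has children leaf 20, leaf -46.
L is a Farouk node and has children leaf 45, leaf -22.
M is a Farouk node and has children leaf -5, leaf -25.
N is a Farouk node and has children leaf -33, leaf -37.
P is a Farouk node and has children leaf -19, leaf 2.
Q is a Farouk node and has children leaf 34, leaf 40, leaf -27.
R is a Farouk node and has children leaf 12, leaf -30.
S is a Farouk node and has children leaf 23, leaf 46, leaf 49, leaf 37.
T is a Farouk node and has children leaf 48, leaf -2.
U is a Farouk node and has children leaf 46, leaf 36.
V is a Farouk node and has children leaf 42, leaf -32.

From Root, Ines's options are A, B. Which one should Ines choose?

H (Farouk): max(18, -2) = 18
J (Farouk): max(32, -8) = 32
C (Ines): min(18, 32) = 18
K (Farouk): max(20, -46) = 20
L (Farouk): max(45, -22) = 45
M (Farouk): max(-5, -25) = -5
N (Farouk): max(-33, -37) = -33
D (Ines): min(20, 45, -5, -33) = -33
A (Farouk): max(18, -33) = 18
P (Farouk): max(-19, 2) = 2
Q (Farouk): max(34, 40, -27) = 40
R (Farouk): max(12, -30) = 12
E (Ines): min(2, 40, 12) = 2
S (Farouk): max(23, 46, 49, 37) = 49
T (Farouk): max(48, -2) = 48
F (Ines): min(49, 48) = 48
U (Farouk): max(46, 36) = 46
V (Farouk): max(42, -32) = 42
G (Ines): min(46, 42) = 42
B (Farouk): max(2, 48, 42) = 48
Root (Ines): min(18, 48) = 18
Ines at Root wants the lowest of {A=18, B=48}, so chooses A.

A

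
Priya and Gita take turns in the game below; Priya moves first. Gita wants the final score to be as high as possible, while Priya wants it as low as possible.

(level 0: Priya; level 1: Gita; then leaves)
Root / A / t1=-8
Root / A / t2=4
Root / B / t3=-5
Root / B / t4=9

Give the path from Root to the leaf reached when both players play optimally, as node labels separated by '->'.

Root -> A -> t2

A (Gita): max(-8, 4) = 4
B (Gita): max(-5, 9) = 9
Root (Priya): min(4, 9) = 4
At Root, Priya picks A (lowest: 4).
At A, Gita picks t2 (highest: 4).
Terminal value 4.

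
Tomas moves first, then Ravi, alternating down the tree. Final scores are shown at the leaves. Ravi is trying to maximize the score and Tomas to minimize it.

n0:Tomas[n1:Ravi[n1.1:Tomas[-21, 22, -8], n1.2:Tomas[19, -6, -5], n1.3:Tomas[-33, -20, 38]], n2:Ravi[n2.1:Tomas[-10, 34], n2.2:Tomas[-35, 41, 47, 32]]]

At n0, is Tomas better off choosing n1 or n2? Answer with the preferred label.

n1.1 (Tomas): min(-21, 22, -8) = -21
n1.2 (Tomas): min(19, -6, -5) = -6
n1.3 (Tomas): min(-33, -20, 38) = -33
n1 (Ravi): max(-21, -6, -33) = -6
n2.1 (Tomas): min(-10, 34) = -10
n2.2 (Tomas): min(-35, 41, 47, 32) = -35
n2 (Ravi): max(-10, -35) = -10
Tomas prefers the lower value; n1=-6, n2=-10. n2 is better since -10 < -6.

n2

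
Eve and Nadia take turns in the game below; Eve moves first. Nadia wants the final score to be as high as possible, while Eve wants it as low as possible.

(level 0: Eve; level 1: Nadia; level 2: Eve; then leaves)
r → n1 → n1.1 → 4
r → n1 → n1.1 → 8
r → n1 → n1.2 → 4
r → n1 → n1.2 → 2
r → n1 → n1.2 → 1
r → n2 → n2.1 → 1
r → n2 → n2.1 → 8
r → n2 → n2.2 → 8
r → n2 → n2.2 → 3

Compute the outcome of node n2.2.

n2.2 (Eve): min(8, 3) = 3

3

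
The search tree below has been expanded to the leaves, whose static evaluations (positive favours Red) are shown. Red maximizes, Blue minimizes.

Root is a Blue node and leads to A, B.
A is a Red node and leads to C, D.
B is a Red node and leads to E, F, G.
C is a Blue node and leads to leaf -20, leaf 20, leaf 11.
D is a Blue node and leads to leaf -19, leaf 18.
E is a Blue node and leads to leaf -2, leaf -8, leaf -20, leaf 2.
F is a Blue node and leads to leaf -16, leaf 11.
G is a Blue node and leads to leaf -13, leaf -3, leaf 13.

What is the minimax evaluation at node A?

-19

C (Blue): min(-20, 20, 11) = -20
D (Blue): min(-19, 18) = -19
A (Red): max(-20, -19) = -19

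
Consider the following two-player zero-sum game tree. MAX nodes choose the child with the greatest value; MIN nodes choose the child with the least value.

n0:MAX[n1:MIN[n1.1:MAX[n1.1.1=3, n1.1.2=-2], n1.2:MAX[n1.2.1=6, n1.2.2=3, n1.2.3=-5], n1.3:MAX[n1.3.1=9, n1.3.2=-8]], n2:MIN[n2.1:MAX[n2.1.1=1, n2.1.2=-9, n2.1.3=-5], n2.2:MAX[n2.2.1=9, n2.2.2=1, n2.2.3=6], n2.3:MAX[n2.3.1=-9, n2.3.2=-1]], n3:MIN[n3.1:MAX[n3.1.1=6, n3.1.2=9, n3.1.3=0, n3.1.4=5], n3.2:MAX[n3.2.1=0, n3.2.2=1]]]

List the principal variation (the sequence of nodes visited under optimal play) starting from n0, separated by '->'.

n1.1 (MAX): max(3, -2) = 3
n1.2 (MAX): max(6, 3, -5) = 6
n1.3 (MAX): max(9, -8) = 9
n1 (MIN): min(3, 6, 9) = 3
n2.1 (MAX): max(1, -9, -5) = 1
n2.2 (MAX): max(9, 1, 6) = 9
n2.3 (MAX): max(-9, -1) = -1
n2 (MIN): min(1, 9, -1) = -1
n3.1 (MAX): max(6, 9, 0, 5) = 9
n3.2 (MAX): max(0, 1) = 1
n3 (MIN): min(9, 1) = 1
n0 (MAX): max(3, -1, 1) = 3
At n0, MAX picks n1 (highest: 3).
At n1, MIN picks n1.1 (lowest: 3).
At n1.1, MAX picks n1.1.1 (highest: 3).
Terminal value 3.

n0 -> n1 -> n1.1 -> n1.1.1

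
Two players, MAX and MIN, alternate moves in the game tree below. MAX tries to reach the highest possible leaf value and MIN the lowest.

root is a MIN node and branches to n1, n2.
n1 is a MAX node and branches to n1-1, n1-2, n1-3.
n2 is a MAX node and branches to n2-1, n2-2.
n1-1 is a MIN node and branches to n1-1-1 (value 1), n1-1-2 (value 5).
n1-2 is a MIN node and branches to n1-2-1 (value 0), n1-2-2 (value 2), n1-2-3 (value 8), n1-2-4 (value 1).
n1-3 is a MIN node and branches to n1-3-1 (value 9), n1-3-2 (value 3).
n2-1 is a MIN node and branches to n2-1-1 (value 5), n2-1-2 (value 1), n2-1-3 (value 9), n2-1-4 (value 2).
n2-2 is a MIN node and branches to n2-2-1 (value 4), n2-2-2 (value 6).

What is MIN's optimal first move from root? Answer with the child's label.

n1

n1-1 (MIN): min(1, 5) = 1
n1-2 (MIN): min(0, 2, 8, 1) = 0
n1-3 (MIN): min(9, 3) = 3
n1 (MAX): max(1, 0, 3) = 3
n2-1 (MIN): min(5, 1, 9, 2) = 1
n2-2 (MIN): min(4, 6) = 4
n2 (MAX): max(1, 4) = 4
root (MIN): min(3, 4) = 3
MIN at root wants the lowest of {n1=3, n2=4}, so chooses n1.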